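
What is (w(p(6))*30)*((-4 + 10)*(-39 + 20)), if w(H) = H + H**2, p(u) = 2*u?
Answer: -533520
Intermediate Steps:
(w(p(6))*30)*((-4 + 10)*(-39 + 20)) = (((2*6)*(1 + 2*6))*30)*((-4 + 10)*(-39 + 20)) = ((12*(1 + 12))*30)*(6*(-19)) = ((12*13)*30)*(-114) = (156*30)*(-114) = 4680*(-114) = -533520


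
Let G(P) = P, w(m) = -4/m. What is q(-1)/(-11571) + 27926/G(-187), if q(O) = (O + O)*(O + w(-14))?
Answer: -2261924092/15146439 ≈ -149.34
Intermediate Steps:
q(O) = 2*O*(2/7 + O) (q(O) = (O + O)*(O - 4/(-14)) = (2*O)*(O - 4*(-1/14)) = (2*O)*(O + 2/7) = (2*O)*(2/7 + O) = 2*O*(2/7 + O))
q(-1)/(-11571) + 27926/G(-187) = ((2/7)*(-1)*(2 + 7*(-1)))/(-11571) + 27926/(-187) = ((2/7)*(-1)*(2 - 7))*(-1/11571) + 27926*(-1/187) = ((2/7)*(-1)*(-5))*(-1/11571) - 27926/187 = (10/7)*(-1/11571) - 27926/187 = -10/80997 - 27926/187 = -2261924092/15146439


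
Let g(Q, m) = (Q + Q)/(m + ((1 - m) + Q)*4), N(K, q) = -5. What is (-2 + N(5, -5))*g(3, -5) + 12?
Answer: 330/31 ≈ 10.645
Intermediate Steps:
g(Q, m) = 2*Q/(4 - 3*m + 4*Q) (g(Q, m) = (2*Q)/(m + (1 + Q - m)*4) = (2*Q)/(m + (4 - 4*m + 4*Q)) = (2*Q)/(4 - 3*m + 4*Q) = 2*Q/(4 - 3*m + 4*Q))
(-2 + N(5, -5))*g(3, -5) + 12 = (-2 - 5)*(2*3/(4 - 3*(-5) + 4*3)) + 12 = -14*3/(4 + 15 + 12) + 12 = -14*3/31 + 12 = -7*6/31 + 12 = -42/31 + 12 = 330/31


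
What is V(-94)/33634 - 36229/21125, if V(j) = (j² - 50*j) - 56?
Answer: -466880593/355259125 ≈ -1.3142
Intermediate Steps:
V(j) = -56 + j² - 50*j
V(-94)/33634 - 36229/21125 = (-56 + (-94)² - 50*(-94))/33634 - 36229/21125 = (-56 + 8836 + 4700)*(1/33634) - 36229*1/21125 = 13480*(1/33634) - 36229/21125 = 6740/16817 - 36229/21125 = -466880593/355259125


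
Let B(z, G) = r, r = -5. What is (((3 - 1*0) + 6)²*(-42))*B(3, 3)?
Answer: 17010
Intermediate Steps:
B(z, G) = -5
(((3 - 1*0) + 6)²*(-42))*B(3, 3) = (((3 - 1*0) + 6)²*(-42))*(-5) = (((3 + 0) + 6)²*(-42))*(-5) = ((3 + 6)²*(-42))*(-5) = (9²*(-42))*(-5) = (81*(-42))*(-5) = -3402*(-5) = 17010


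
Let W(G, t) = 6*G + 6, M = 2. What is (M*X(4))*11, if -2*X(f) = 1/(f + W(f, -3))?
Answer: -11/34 ≈ -0.32353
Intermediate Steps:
W(G, t) = 6 + 6*G
X(f) = -1/(2*(6 + 7*f)) (X(f) = -1/(2*(f + (6 + 6*f))) = -1/(2*(6 + 7*f)))
(M*X(4))*11 = (2*(-1/(12 + 14*4)))*11 = (2*(-1/(12 + 56)))*11 = (2*(-1/68))*11 = -1/34*11 = -11/34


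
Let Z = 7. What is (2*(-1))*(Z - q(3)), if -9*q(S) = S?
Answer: -44/3 ≈ -14.667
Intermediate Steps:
q(S) = -S/9
(2*(-1))*(Z - q(3)) = (2*(-1))*(7 - (-1)*3/9) = -2*(7 - 1*(-⅓)) = -2*(7 + ⅓) = -2*22/3 = -44/3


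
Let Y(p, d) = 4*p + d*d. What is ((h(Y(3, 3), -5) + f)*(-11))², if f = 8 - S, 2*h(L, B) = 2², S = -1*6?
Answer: 30976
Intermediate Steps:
Y(p, d) = d² + 4*p (Y(p, d) = 4*p + d² = d² + 4*p)
S = -6
h(L, B) = 2 (h(L, B) = (½)*2² = (½)*4 = 2)
f = 14 (f = 8 - 1*(-6) = 8 + 6 = 14)
((h(Y(3, 3), -5) + f)*(-11))² = ((2 + 14)*(-11))² = (16*(-11))² = (-176)² = 30976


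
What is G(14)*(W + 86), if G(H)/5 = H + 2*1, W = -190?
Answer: -8320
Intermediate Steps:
G(H) = 10 + 5*H (G(H) = 5*(H + 2*1) = 5*(H + 2) = 5*(2 + H) = 10 + 5*H)
G(14)*(W + 86) = (10 + 5*14)*(-190 + 86) = (10 + 70)*(-104) = 80*(-104) = -8320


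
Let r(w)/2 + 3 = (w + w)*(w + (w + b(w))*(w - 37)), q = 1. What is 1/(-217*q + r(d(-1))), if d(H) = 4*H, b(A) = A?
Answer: -1/5407 ≈ -0.00018495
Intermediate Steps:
r(w) = -6 + 4*w*(w + 2*w*(-37 + w)) (r(w) = -6 + 2*((w + w)*(w + (w + w)*(w - 37))) = -6 + 2*((2*w)*(w + (2*w)*(-37 + w))) = -6 + 2*((2*w)*(w + 2*w*(-37 + w))) = -6 + 2*(2*w*(w + 2*w*(-37 + w))) = -6 + 4*w*(w + 2*w*(-37 + w)))
1/(-217*q + r(d(-1))) = 1/(-217*1 + (-6 - 292*(4*(-1))**2 + 8*(4*(-1))**3)) = 1/(-217 + (-6 - 292*(-4)**2 + 8*(-4)**3)) = 1/(-217 + (-6 - 292*16 + 8*(-64))) = 1/(-217 + (-6 - 4672 - 512)) = 1/(-217 - 5190) = 1/(-5407) = -1/5407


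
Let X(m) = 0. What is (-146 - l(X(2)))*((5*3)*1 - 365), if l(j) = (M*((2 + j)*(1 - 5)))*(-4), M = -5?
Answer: -4900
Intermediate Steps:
l(j) = -160 - 80*j (l(j) = -5*(2 + j)*(1 - 5)*(-4) = -5*(2 + j)*(-4)*(-4) = -5*(-8 - 4*j)*(-4) = (40 + 20*j)*(-4) = -160 - 80*j)
(-146 - l(X(2)))*((5*3)*1 - 365) = (-146 - (-160 - 80*0))*((5*3)*1 - 365) = (-146 - (-160 + 0))*(15*1 - 365) = (-146 - 1*(-160))*(15 - 365) = (-146 + 160)*(-350) = 14*(-350) = -4900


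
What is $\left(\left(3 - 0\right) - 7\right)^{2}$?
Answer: $16$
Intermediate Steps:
$\left(\left(3 - 0\right) - 7\right)^{2} = \left(\left(3 + 0\right) - 7\right)^{2} = \left(3 - 7\right)^{2} = \left(-4\right)^{2} = 16$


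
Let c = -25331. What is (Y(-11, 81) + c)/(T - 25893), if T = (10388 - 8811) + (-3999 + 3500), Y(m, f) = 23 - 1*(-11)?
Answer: 25297/24815 ≈ 1.0194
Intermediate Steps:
Y(m, f) = 34 (Y(m, f) = 23 + 11 = 34)
T = 1078 (T = 1577 - 499 = 1078)
(Y(-11, 81) + c)/(T - 25893) = (34 - 25331)/(1078 - 25893) = -25297/(-24815) = -25297*(-1/24815) = 25297/24815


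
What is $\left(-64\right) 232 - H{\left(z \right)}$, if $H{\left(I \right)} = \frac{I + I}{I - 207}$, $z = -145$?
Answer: $- \frac{2613393}{176} \approx -14849.0$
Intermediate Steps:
$H{\left(I \right)} = \frac{2 I}{-207 + I}$
$\left(-64\right) 232 - H{\left(z \right)} = \left(-64\right) 232 - 2 \left(-145\right) \frac{1}{-207 - 145} = -14848 - 2 \left(-145\right) \frac{1}{-352} = -14848 - 2 \left(-145\right) \left(- \frac{1}{352}\right) = -14848 - \frac{145}{176} = - \frac{2613393}{176}$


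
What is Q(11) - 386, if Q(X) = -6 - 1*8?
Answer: -400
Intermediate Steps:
Q(X) = -14 (Q(X) = -6 - 8 = -14)
Q(11) - 386 = -14 - 386 = -400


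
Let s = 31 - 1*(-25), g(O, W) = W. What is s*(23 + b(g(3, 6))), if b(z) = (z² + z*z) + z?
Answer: 5656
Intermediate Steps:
b(z) = z + 2*z² (b(z) = (z² + z²) + z = 2*z² + z = z + 2*z²)
s = 56 (s = 31 + 25 = 56)
s*(23 + b(g(3, 6))) = 56*(23 + 6*(1 + 2*6)) = 56*(23 + 6*(1 + 12)) = 56*(23 + 6*13) = 56*(23 + 78) = 56*101 = 5656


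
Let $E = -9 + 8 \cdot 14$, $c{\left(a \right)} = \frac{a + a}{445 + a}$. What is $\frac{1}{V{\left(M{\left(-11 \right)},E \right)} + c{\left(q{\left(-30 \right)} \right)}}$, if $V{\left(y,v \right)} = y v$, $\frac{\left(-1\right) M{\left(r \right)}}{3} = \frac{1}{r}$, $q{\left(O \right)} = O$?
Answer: $\frac{913}{25515} \approx 0.035783$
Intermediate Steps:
$M{\left(r \right)} = - \frac{3}{r}$
$c{\left(a \right)} = \frac{2 a}{445 + a}$
$E = 103$ ($E = -9 + 112 = 103$)
$V{\left(y,v \right)} = v y$
$\frac{1}{V{\left(M{\left(-11 \right)},E \right)} + c{\left(q{\left(-30 \right)} \right)}} = \frac{1}{103 \left(- \frac{3}{-11}\right) + 2 \left(-30\right) \frac{1}{445 - 30}} = \frac{1}{103 \left(\left(-3\right) \left(- \frac{1}{11}\right)\right) + 2 \left(-30\right) \frac{1}{415}} = \frac{1}{103 \cdot \frac{3}{11} + 2 \left(-30\right) \frac{1}{415}} = \frac{1}{\frac{309}{11} - \frac{12}{83}} = \frac{1}{\frac{25515}{913}} = \frac{913}{25515}$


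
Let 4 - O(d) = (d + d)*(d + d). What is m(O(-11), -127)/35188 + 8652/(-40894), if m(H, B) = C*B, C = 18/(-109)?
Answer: -1181828325/5601736066 ≈ -0.21098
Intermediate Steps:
C = -18/109 (C = 18*(-1/109) = -18/109 ≈ -0.16514)
O(d) = 4 - 4*d² (O(d) = 4 - (d + d)*(d + d) = 4 - 2*d*2*d = 4 - 4*d²)
m(H, B) = -18*B/109
m(O(-11), -127)/35188 + 8652/(-40894) = -18/109*(-127)/35188 + 8652/(-40894) = (2286/109)*(1/35188) + 8652*(-1/40894) = 1143/1917746 - 618/2921 = -1181828325/5601736066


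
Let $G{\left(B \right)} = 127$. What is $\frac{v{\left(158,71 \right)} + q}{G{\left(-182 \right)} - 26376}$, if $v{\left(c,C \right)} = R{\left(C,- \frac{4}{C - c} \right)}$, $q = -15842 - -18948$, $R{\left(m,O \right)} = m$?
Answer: $- \frac{3177}{26249} \approx -0.12103$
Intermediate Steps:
$q = 3106$ ($q = -15842 + 18948 = 3106$)
$v{\left(c,C \right)} = C$
$\frac{v{\left(158,71 \right)} + q}{G{\left(-182 \right)} - 26376} = \frac{71 + 3106}{127 - 26376} = \frac{3177}{-26249} = 3177 \left(- \frac{1}{26249}\right) = - \frac{3177}{26249}$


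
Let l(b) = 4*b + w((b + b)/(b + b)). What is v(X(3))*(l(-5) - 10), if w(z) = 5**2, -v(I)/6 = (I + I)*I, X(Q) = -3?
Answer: 540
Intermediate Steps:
v(I) = -12*I**2 (v(I) = -6*(I + I)*I = -6*2*I*I = -12*I**2)
w(z) = 25
l(b) = 25 + 4*b (l(b) = 4*b + 25 = 25 + 4*b)
v(X(3))*(l(-5) - 10) = (-12*(-3)**2)*((25 + 4*(-5)) - 10) = (-12*9)*((25 - 20) - 10) = -108*(5 - 10) = -108*(-5) = 540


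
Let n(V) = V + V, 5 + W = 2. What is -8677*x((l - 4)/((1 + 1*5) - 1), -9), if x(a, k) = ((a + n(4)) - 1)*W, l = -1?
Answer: 156186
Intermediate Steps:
W = -3 (W = -5 + 2 = -3)
n(V) = 2*V
x(a, k) = -21 - 3*a (x(a, k) = ((a + 2*4) - 1)*(-3) = ((a + 8) - 1)*(-3) = ((8 + a) - 1)*(-3) = (7 + a)*(-3) = -21 - 3*a)
-8677*x((l - 4)/((1 + 1*5) - 1), -9) = -8677*(-21 - 3*(-1 - 4)/((1 + 1*5) - 1)) = -8677*(-21 - (-15)/((1 + 5) - 1)) = -8677*(-21 - (-15)/(6 - 1)) = -8677*(-21 - (-15)/5) = -8677*(-21 - 3*(-1)) = -8677*(-21 + 3) = -8677*(-18) = 156186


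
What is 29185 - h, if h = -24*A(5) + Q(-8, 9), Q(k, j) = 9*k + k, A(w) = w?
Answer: 29385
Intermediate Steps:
Q(k, j) = 10*k
h = -200 (h = -24*5 + 10*(-8) = -120 - 80 = -200)
29185 - h = 29185 - 1*(-200) = 29185 + 200 = 29385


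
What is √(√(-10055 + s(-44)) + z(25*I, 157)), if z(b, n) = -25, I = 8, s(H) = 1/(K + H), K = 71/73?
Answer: √(-27405225 + 2094*I*√2755601743)/1047 ≈ 6.2588 + 8.0107*I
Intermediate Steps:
K = 71/73 (K = 71*(1/73) = 71/73 ≈ 0.97260)
s(H) = 1/(71/73 + H)
√(√(-10055 + s(-44)) + z(25*I, 157)) = √(√(-10055 + 73/(71 + 73*(-44))) - 25) = √(√(-10055 + 73/(71 - 3212)) - 25) = √(√(-10055 + 73/(-3141)) - 25) = √(√(-10055 + 73*(-1/3141)) - 25) = √(√(-10055 - 73/3141) - 25) = √(√(-31582828/3141) - 25) = √(2*I*√2755601743/1047 - 25) = √(-25 + 2*I*√2755601743/1047)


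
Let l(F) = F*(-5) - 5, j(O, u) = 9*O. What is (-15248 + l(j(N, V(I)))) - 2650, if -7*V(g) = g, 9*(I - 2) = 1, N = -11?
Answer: -17408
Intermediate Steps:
I = 19/9 (I = 2 + (⅑)*1 = 2 + ⅑ = 19/9 ≈ 2.1111)
V(g) = -g/7
l(F) = -5 - 5*F (l(F) = -5*F - 5 = -5 - 5*F)
(-15248 + l(j(N, V(I)))) - 2650 = (-15248 + (-5 - 45*(-11))) - 2650 = (-15248 + (-5 - 5*(-99))) - 2650 = (-15248 + (-5 + 495)) - 2650 = (-15248 + 490) - 2650 = -14758 - 2650 = -17408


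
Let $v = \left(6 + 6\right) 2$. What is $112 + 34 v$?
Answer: $928$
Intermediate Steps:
$v = 24$ ($v = 12 \cdot 2 = 24$)
$112 + 34 v = 112 + 34 \cdot 24 = 112 + 816 = 928$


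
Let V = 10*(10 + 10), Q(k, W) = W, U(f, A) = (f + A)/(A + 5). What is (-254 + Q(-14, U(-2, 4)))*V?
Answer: -456800/9 ≈ -50756.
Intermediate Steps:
U(f, A) = (A + f)/(5 + A)
V = 200 (V = 10*20 = 200)
(-254 + Q(-14, U(-2, 4)))*V = (-254 + (4 - 2)/(5 + 4))*200 = (-254 + 2/9)*200 = -2284/9*200 = -456800/9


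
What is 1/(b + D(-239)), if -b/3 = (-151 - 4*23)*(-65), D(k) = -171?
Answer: -1/47556 ≈ -2.1028e-5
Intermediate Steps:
b = -47385 (b = -3*(-151 - 4*23)*(-65) = -3*(-151 - 92)*(-65) = -(-729)*(-65) = -3*15795 = -47385)
1/(b + D(-239)) = 1/(-47385 - 171) = 1/(-47556) = -1/47556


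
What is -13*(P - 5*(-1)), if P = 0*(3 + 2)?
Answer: -65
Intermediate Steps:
P = 0 (P = 0*5 = 0)
-13*(P - 5*(-1)) = -13*(0 - 5*(-1)) = -13*(0 + 5) = -13*5 = -65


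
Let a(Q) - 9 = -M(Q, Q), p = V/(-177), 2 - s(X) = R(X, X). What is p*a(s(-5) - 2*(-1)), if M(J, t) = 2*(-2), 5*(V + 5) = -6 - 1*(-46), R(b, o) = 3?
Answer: -13/59 ≈ -0.22034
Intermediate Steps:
s(X) = -1 (s(X) = 2 - 1*3 = 2 - 3 = -1)
V = 3 (V = -5 + (-6 - 1*(-46))/5 = -5 + (-6 + 46)/5 = -5 + (⅕)*40 = -5 + 8 = 3)
M(J, t) = -4
p = -1/59 (p = 3/(-177) = 3*(-1/177) = -1/59 ≈ -0.016949)
a(Q) = 13 (a(Q) = 9 - 1*(-4) = 9 + 4 = 13)
p*a(s(-5) - 2*(-1)) = -1/59*13 = -13/59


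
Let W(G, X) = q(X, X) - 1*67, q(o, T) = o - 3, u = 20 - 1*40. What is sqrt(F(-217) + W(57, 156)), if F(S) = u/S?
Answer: sqrt(4053994)/217 ≈ 9.2786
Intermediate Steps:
u = -20 (u = 20 - 40 = -20)
F(S) = -20/S
q(o, T) = -3 + o
W(G, X) = -70 + X (W(G, X) = (-3 + X) - 1*67 = (-3 + X) - 67 = -70 + X)
sqrt(F(-217) + W(57, 156)) = sqrt(-20/(-217) + (-70 + 156)) = sqrt(-20*(-1/217) + 86) = sqrt(20/217 + 86) = sqrt(18682/217) = sqrt(4053994)/217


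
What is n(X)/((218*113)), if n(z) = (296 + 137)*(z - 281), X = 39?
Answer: -52393/12317 ≈ -4.2537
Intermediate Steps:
n(z) = -121673 + 433*z (n(z) = 433*(-281 + z) = -121673 + 433*z)
n(X)/((218*113)) = (-121673 + 433*39)/((218*113)) = (-121673 + 16887)/24634 = -104786*1/24634 = -52393/12317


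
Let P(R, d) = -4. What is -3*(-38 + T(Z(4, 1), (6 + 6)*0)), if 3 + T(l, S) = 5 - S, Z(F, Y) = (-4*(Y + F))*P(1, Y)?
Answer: 108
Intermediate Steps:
Z(F, Y) = 16*F + 16*Y (Z(F, Y) = -4*(Y + F)*(-4) = -4*(F + Y)*(-4) = (-4*F - 4*Y)*(-4) = 16*F + 16*Y)
T(l, S) = 2 - S (T(l, S) = -3 + (5 - S) = 2 - S)
-3*(-38 + T(Z(4, 1), (6 + 6)*0)) = -3*(-38 + (2 - (6 + 6)*0)) = -3*(-38 + (2 - 12*0)) = -3*(-38 + (2 - 1*0)) = -3*(-38 + (2 + 0)) = -3*(-38 + 2) = -3*(-36) = 108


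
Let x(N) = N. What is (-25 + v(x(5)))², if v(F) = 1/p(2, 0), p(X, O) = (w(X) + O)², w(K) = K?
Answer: 9801/16 ≈ 612.56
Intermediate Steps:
p(X, O) = (O + X)² (p(X, O) = (X + O)² = (O + X)²)
v(F) = ¼ (v(F) = 1/((0 + 2)²) = 1/(2²) = 1/4 = ¼)
(-25 + v(x(5)))² = (-25 + ¼)² = (-99/4)² = 9801/16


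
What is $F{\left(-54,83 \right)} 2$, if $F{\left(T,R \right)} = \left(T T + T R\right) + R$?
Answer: $-2966$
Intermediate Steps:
$F{\left(T,R \right)} = R + T^{2} + R T$ ($F{\left(T,R \right)} = \left(T^{2} + R T\right) + R = R + T^{2} + R T$)
$F{\left(-54,83 \right)} 2 = \left(83 + \left(-54\right)^{2} + 83 \left(-54\right)\right) 2 = \left(83 + 2916 - 4482\right) 2 = \left(-1483\right) 2 = -2966$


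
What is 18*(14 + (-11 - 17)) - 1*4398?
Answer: -4650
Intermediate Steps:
18*(14 + (-11 - 17)) - 1*4398 = 18*(14 - 28) - 4398 = 18*(-14) - 4398 = -252 - 4398 = -4650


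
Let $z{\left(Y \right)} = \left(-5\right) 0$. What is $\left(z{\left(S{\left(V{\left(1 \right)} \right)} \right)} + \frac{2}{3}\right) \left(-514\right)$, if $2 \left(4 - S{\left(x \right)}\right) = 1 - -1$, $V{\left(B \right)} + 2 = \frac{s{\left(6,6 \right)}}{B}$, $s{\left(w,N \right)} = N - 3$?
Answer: $- \frac{1028}{3} \approx -342.67$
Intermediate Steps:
$s{\left(w,N \right)} = -3 + N$ ($s{\left(w,N \right)} = N - 3 = -3 + N$)
$V{\left(B \right)} = -2 + \frac{3}{B}$ ($V{\left(B \right)} = -2 + \frac{-3 + 6}{B} = -2 + \frac{3}{B}$)
$S{\left(x \right)} = 3$ ($S{\left(x \right)} = 4 - \frac{1 - -1}{2} = 4 - \frac{1 + 1}{2} = 4 - 1 = 3$)
$z{\left(Y \right)} = 0$
$\left(z{\left(S{\left(V{\left(1 \right)} \right)} \right)} + \frac{2}{3}\right) \left(-514\right) = \left(0 + \frac{2}{3}\right) \left(-514\right) = \frac{2}{3} \left(-514\right) = - \frac{1028}{3}$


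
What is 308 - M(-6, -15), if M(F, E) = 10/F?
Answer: 929/3 ≈ 309.67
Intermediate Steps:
308 - M(-6, -15) = 308 - 10/(-6) = 308 - 10*(-1)/6 = 308 - 1*(-5/3) = 308 + 5/3 = 929/3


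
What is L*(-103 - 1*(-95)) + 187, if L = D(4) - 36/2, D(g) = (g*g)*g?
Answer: -181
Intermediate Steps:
D(g) = g³ (D(g) = g²*g = g³)
L = 46 (L = 4³ - 36/2 = 64 - 36/2 = 64 - 6*3 = 64 - 18 = 46)
L*(-103 - 1*(-95)) + 187 = 46*(-103 - 1*(-95)) + 187 = 46*(-103 + 95) + 187 = 46*(-8) + 187 = -368 + 187 = -181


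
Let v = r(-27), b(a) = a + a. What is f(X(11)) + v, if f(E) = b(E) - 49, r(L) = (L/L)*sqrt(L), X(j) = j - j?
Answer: -49 + 3*I*sqrt(3) ≈ -49.0 + 5.1962*I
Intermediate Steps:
X(j) = 0
r(L) = sqrt(L) (r(L) = 1*sqrt(L) = sqrt(L))
b(a) = 2*a
f(E) = -49 + 2*E (f(E) = 2*E - 49 = -49 + 2*E)
v = 3*I*sqrt(3) (v = sqrt(-27) = 3*I*sqrt(3) ≈ 5.1962*I)
f(X(11)) + v = (-49 + 2*0) + 3*I*sqrt(3) = (-49 + 0) + 3*I*sqrt(3) = -49 + 3*I*sqrt(3)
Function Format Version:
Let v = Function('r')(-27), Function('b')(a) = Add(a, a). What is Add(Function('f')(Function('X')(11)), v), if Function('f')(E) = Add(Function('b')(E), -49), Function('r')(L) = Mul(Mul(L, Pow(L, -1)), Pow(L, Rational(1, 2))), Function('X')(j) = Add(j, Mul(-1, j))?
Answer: Add(-49, Mul(3, I, Pow(3, Rational(1, 2)))) ≈ Add(-49.000, Mul(5.1962, I))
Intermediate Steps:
Function('X')(j) = 0
Function('r')(L) = Pow(L, Rational(1, 2)) (Function('r')(L) = Mul(1, Pow(L, Rational(1, 2))) = Pow(L, Rational(1, 2)))
Function('b')(a) = Mul(2, a)
Function('f')(E) = Add(-49, Mul(2, E)) (Function('f')(E) = Add(Mul(2, E), -49) = Add(-49, Mul(2, E)))
v = Mul(3, I, Pow(3, Rational(1, 2))) (v = Pow(-27, Rational(1, 2)) = Mul(3, I, Pow(3, Rational(1, 2))) ≈ Mul(5.1962, I))
Add(Function('f')(Function('X')(11)), v) = Add(Add(-49, Mul(2, 0)), Mul(3, I, Pow(3, Rational(1, 2)))) = Add(Add(-49, 0), Mul(3, I, Pow(3, Rational(1, 2)))) = Add(-49, Mul(3, I, Pow(3, Rational(1, 2))))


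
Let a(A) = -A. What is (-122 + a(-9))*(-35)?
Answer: 3955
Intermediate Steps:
(-122 + a(-9))*(-35) = (-122 - 1*(-9))*(-35) = (-122 + 9)*(-35) = -113*(-35) = 3955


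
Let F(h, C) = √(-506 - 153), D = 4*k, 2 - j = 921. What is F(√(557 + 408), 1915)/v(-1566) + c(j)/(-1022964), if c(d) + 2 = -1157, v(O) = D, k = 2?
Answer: 1159/1022964 + I*√659/8 ≈ 0.001133 + 3.2089*I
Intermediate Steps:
j = -919 (j = 2 - 1*921 = 2 - 921 = -919)
D = 8 (D = 4*2 = 8)
v(O) = 8
F(h, C) = I*√659 (F(h, C) = √(-659) = I*√659)
c(d) = -1159 (c(d) = -2 - 1157 = -1159)
F(√(557 + 408), 1915)/v(-1566) + c(j)/(-1022964) = (I*√659)/8 - 1159/(-1022964) = (I*√659)*(⅛) - 1159*(-1/1022964) = I*√659/8 + 1159/1022964 = 1159/1022964 + I*√659/8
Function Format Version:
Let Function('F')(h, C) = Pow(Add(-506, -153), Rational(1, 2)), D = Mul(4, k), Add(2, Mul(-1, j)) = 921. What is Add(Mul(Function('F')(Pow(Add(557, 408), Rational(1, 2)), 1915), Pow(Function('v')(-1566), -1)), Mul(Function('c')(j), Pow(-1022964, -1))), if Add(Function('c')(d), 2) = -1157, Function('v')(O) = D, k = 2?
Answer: Add(Rational(1159, 1022964), Mul(Rational(1, 8), I, Pow(659, Rational(1, 2)))) ≈ Add(0.0011330, Mul(3.2089, I))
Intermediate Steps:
j = -919 (j = Add(2, Mul(-1, 921)) = Add(2, -921) = -919)
D = 8 (D = Mul(4, 2) = 8)
Function('v')(O) = 8
Function('F')(h, C) = Mul(I, Pow(659, Rational(1, 2))) (Function('F')(h, C) = Pow(-659, Rational(1, 2)) = Mul(I, Pow(659, Rational(1, 2))))
Function('c')(d) = -1159 (Function('c')(d) = Add(-2, -1157) = -1159)
Add(Mul(Function('F')(Pow(Add(557, 408), Rational(1, 2)), 1915), Pow(Function('v')(-1566), -1)), Mul(Function('c')(j), Pow(-1022964, -1))) = Add(Mul(Mul(I, Pow(659, Rational(1, 2))), Pow(8, -1)), Mul(-1159, Pow(-1022964, -1))) = Add(Mul(Mul(I, Pow(659, Rational(1, 2))), Rational(1, 8)), Mul(-1159, Rational(-1, 1022964))) = Add(Mul(Rational(1, 8), I, Pow(659, Rational(1, 2))), Rational(1159, 1022964)) = Add(Rational(1159, 1022964), Mul(Rational(1, 8), I, Pow(659, Rational(1, 2))))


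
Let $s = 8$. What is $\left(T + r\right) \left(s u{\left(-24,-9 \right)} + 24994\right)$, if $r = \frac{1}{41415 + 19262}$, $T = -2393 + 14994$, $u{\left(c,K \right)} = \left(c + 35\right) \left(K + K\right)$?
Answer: $\frac{17899072453980}{60677} \approx 2.9499 \cdot 10^{8}$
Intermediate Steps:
$u{\left(c,K \right)} = 2 K \left(35 + c\right)$ ($u{\left(c,K \right)} = \left(35 + c\right) 2 K = 2 K \left(35 + c\right)$)
$T = 12601$
$r = \frac{1}{60677} \approx 1.6481 \cdot 10^{-5}$
$\left(T + r\right) \left(s u{\left(-24,-9 \right)} + 24994\right) = \left(12601 + \frac{1}{60677}\right) \left(8 \cdot 2 \left(-9\right) \left(35 - 24\right) + 24994\right) = \frac{764590878 \left(8 \cdot 2 \left(-9\right) 11 + 24994\right)}{60677} = \frac{764590878 \left(8 \left(-198\right) + 24994\right)}{60677} = \frac{764590878 \left(-1584 + 24994\right)}{60677} = \frac{764590878}{60677} \cdot 23410 = \frac{17899072453980}{60677}$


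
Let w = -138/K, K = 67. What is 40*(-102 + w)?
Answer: -278880/67 ≈ -4162.4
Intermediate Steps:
w = -138/67 ≈ -2.0597
40*(-102 + w) = 40*(-102 - 138/67) = 40*(-6972/67) = -278880/67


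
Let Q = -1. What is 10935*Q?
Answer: -10935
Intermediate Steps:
10935*Q = 10935*(-1) = -10935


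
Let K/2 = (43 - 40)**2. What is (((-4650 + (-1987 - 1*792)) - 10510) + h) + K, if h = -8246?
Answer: -26167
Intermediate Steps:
K = 18 (K = 2*(43 - 40)**2 = 2*3**2 = 2*9 = 18)
(((-4650 + (-1987 - 1*792)) - 10510) + h) + K = (((-4650 + (-1987 - 1*792)) - 10510) - 8246) + 18 = (((-4650 + (-1987 - 792)) - 10510) - 8246) + 18 = (((-4650 - 2779) - 10510) - 8246) + 18 = ((-7429 - 10510) - 8246) + 18 = (-17939 - 8246) + 18 = -26185 + 18 = -26167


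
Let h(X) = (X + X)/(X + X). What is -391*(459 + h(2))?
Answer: -179860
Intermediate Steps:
h(X) = 1 (h(X) = (2*X)/((2*X)) = (2*X)*(1/(2*X)) = 1)
-391*(459 + h(2)) = -391*(459 + 1) = -391*460 = -179860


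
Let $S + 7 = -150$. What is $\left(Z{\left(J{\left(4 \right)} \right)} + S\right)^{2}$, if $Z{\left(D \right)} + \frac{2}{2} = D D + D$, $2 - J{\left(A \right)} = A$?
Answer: $24336$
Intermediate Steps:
$J{\left(A \right)} = 2 - A$
$Z{\left(D \right)} = -1 + D + D^{2}$ ($Z{\left(D \right)} = -1 + \left(D D + D\right) = -1 + \left(D^{2} + D\right) = -1 + \left(D + D^{2}\right) = -1 + D + D^{2}$)
$S = -157$ ($S = -7 - 150 = -157$)
$\left(Z{\left(J{\left(4 \right)} \right)} + S\right)^{2} = \left(\left(-1 + \left(2 - 4\right) + \left(2 - 4\right)^{2}\right) - 157\right)^{2} = \left(\left(-1 - 2 + \left(-2\right)^{2}\right) - 157\right)^{2} = \left(\left(-1 - 2 + 4\right) - 157\right)^{2} = \left(1 - 157\right)^{2} = \left(-156\right)^{2} = 24336$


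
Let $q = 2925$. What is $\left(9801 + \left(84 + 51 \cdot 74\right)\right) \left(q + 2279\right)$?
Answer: $71081436$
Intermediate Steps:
$\left(9801 + \left(84 + 51 \cdot 74\right)\right) \left(q + 2279\right) = \left(9801 + \left(84 + 51 \cdot 74\right)\right) \left(2925 + 2279\right) = \left(9801 + \left(84 + 3774\right)\right) 5204 = \left(9801 + 3858\right) 5204 = 13659 \cdot 5204 = 71081436$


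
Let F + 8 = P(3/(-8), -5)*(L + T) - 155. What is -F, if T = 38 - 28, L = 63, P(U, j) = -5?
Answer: 528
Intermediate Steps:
T = 10
F = -528 (F = -8 + (-5*(63 + 10) - 155) = -8 + (-5*73 - 155) = -8 + (-365 - 155) = -8 - 520 = -528)
-F = -1*(-528) = 528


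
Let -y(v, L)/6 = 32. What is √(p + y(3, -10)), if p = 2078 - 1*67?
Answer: √1819 ≈ 42.650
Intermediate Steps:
y(v, L) = -192 (y(v, L) = -6*32 = -192)
p = 2011 (p = 2078 - 67 = 2011)
√(p + y(3, -10)) = √(2011 - 192) = √1819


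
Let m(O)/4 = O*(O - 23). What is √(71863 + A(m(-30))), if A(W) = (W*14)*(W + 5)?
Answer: √566811463 ≈ 23808.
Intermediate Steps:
m(O) = 4*O*(-23 + O) (m(O) = 4*(O*(O - 23)) = 4*(O*(-23 + O)) = 4*O*(-23 + O))
A(W) = 14*W*(5 + W) (A(W) = (14*W)*(5 + W) = 14*W*(5 + W))
√(71863 + A(m(-30))) = √(71863 + 14*(4*(-30)*(-23 - 30))*(5 + 4*(-30)*(-23 - 30))) = √(71863 + 14*(4*(-30)*(-53))*(5 + 4*(-30)*(-53))) = √(71863 + 14*6360*(5 + 6360)) = √(71863 + 14*6360*6365) = √(71863 + 566739600) = √566811463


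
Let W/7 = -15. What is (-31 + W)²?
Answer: 18496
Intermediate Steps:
W = -105 (W = 7*(-15) = -105)
(-31 + W)² = (-31 - 105)² = (-136)² = 18496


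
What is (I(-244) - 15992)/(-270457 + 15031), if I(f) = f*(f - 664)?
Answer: -34260/42571 ≈ -0.80477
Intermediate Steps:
I(f) = f*(-664 + f)
(I(-244) - 15992)/(-270457 + 15031) = (-244*(-664 - 244) - 15992)/(-270457 + 15031) = (-244*(-908) - 15992)/(-255426) = (221552 - 15992)*(-1/255426) = 205560*(-1/255426) = -34260/42571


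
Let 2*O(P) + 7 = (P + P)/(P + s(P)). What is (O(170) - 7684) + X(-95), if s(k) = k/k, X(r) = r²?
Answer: 457765/342 ≈ 1338.5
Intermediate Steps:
s(k) = 1
O(P) = -7/2 + P/(1 + P) (O(P) = -7/2 + ((P + P)/(P + 1))/2 = -7/2 + ((2*P)/(1 + P))/2 = -7/2 + (2*P/(1 + P))/2 = -7/2 + P/(1 + P))
(O(170) - 7684) + X(-95) = ((-7 - 5*170)/(2*(1 + 170)) - 7684) + (-95)² = ((½)*(-7 - 850)/171 - 7684) + 9025 = ((½)*(1/171)*(-857) - 7684) + 9025 = (-857/342 - 7684) + 9025 = -2628785/342 + 9025 = 457765/342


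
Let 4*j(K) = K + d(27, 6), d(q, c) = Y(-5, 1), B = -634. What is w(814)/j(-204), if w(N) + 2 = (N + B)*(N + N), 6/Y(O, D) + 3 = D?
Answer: -1172152/207 ≈ -5662.6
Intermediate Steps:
Y(O, D) = 6/(-3 + D)
d(q, c) = -3 (d(q, c) = 6/(-3 + 1) = 6/(-2) = 6*(-½) = -3)
j(K) = -¾ + K/4 (j(K) = (K - 3)/4 = (-3 + K)/4 = -¾ + K/4)
w(N) = -2 + 2*N*(-634 + N) (w(N) = -2 + (N - 634)*(N + N) = -2 + (-634 + N)*(2*N) = -2 + 2*N*(-634 + N))
w(814)/j(-204) = (-2 - 1268*814 + 2*814²)/(-¾ + (¼)*(-204)) = (-2 - 1032152 + 2*662596)/(-¾ - 51) = (-2 - 1032152 + 1325192)/(-207/4) = 293038*(-4/207) = -1172152/207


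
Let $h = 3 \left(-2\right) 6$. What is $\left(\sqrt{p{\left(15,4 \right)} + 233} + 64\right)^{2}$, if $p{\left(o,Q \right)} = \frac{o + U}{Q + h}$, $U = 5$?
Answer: $\frac{34627}{8} + 416 \sqrt{22} \approx 6279.6$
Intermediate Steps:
$h = -36$ ($h = \left(-6\right) 6 = -36$)
$p{\left(o,Q \right)} = \frac{5 + o}{-36 + Q}$ ($p{\left(o,Q \right)} = \frac{o + 5}{Q - 36} = \frac{5 + o}{-36 + Q}$)
$\left(\sqrt{p{\left(15,4 \right)} + 233} + 64\right)^{2} = \left(\sqrt{\frac{5 + 15}{-36 + 4} + 233} + 64\right)^{2} = \left(\sqrt{\frac{1}{-32} \cdot 20 + 233} + 64\right)^{2} = \left(\sqrt{\left(- \frac{1}{32}\right) 20 + 233} + 64\right)^{2} = \left(\sqrt{- \frac{5}{8} + 233} + 64\right)^{2} = \left(\sqrt{\frac{1859}{8}} + 64\right)^{2} = \left(\frac{13 \sqrt{22}}{4} + 64\right)^{2} = \left(64 + \frac{13 \sqrt{22}}{4}\right)^{2}$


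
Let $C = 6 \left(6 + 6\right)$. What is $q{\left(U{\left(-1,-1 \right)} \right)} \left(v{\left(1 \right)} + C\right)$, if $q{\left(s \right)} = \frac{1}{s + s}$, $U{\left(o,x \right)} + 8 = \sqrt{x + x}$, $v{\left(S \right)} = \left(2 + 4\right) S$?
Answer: $- \frac{52}{11} - \frac{13 i \sqrt{2}}{22} \approx -4.7273 - 0.83567 i$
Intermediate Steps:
$v{\left(S \right)} = 6 S$
$C = 72$ ($C = 6 \cdot 12 = 72$)
$U{\left(o,x \right)} = -8 + \sqrt{2} \sqrt{x}$ ($U{\left(o,x \right)} = -8 + \sqrt{x + x} = -8 + \sqrt{2 x} = -8 + \sqrt{2} \sqrt{x}$)
$q{\left(s \right)} = \frac{1}{2 s}$
$q{\left(U{\left(-1,-1 \right)} \right)} \left(v{\left(1 \right)} + C\right) = \frac{1}{2 \left(-8 + \sqrt{2} \sqrt{-1}\right)} \left(6 \cdot 1 + 72\right) = \frac{1}{2 \left(-8 + \sqrt{2} i\right)} \left(6 + 72\right) = \frac{1}{2 \left(-8 + i \sqrt{2}\right)} 78 = \frac{39}{-8 + i \sqrt{2}}$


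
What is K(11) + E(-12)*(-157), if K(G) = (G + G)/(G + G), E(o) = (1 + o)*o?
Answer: -20723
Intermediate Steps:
E(o) = o*(1 + o)
K(G) = 1 (K(G) = (2*G)/((2*G)) = (2*G)*(1/(2*G)) = 1)
K(11) + E(-12)*(-157) = 1 - 12*(1 - 12)*(-157) = 1 - 12*(-11)*(-157) = 1 + 132*(-157) = 1 - 20724 = -20723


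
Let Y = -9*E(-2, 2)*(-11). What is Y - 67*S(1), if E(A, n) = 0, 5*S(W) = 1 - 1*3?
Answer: 134/5 ≈ 26.800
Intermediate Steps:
S(W) = -⅖ (S(W) = (1 - 1*3)/5 = (1 - 3)/5 = (⅕)*(-2) = -⅖)
Y = 0 (Y = -9*0*(-11) = 0*(-11) = 0)
Y - 67*S(1) = 0 - 67*(-2)/5 = 0 - 1*(-134/5) = 0 + 134/5 = 134/5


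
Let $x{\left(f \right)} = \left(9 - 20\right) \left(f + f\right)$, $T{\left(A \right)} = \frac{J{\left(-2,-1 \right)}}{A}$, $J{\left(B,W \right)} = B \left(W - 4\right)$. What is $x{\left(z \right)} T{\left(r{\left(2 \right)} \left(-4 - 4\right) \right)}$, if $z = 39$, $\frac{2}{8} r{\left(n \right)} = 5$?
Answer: $\frac{429}{8} \approx 53.625$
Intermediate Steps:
$r{\left(n \right)} = 20$ ($r{\left(n \right)} = 4 \cdot 5 = 20$)
$J{\left(B,W \right)} = B \left(-4 + W\right)$
$T{\left(A \right)} = \frac{10}{A}$ ($T{\left(A \right)} = \frac{\left(-2\right) \left(-4 - 1\right)}{A} = \frac{\left(-2\right) \left(-5\right)}{A} = \frac{10}{A}$)
$x{\left(f \right)} = - 22 f$ ($x{\left(f \right)} = - 11 \cdot 2 f = - 22 f$)
$x{\left(z \right)} T{\left(r{\left(2 \right)} \left(-4 - 4\right) \right)} = \left(-22\right) 39 \frac{10}{20 \left(-4 - 4\right)} = - 858 \frac{10}{20 \left(-8\right)} = - 858 \frac{10}{-160} = - 858 \cdot 10 \left(- \frac{1}{160}\right) = \left(-858\right) \left(- \frac{1}{16}\right) = \frac{429}{8}$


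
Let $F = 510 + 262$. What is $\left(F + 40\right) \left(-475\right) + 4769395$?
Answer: $4383695$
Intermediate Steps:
$F = 772$
$\left(F + 40\right) \left(-475\right) + 4769395 = \left(772 + 40\right) \left(-475\right) + 4769395 = 812 \left(-475\right) + 4769395 = -385700 + 4769395 = 4383695$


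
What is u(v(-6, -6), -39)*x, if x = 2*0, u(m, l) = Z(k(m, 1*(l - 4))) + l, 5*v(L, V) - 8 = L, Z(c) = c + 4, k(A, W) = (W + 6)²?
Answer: 0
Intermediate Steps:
k(A, W) = (6 + W)²
Z(c) = 4 + c
v(L, V) = 8/5 + L/5
u(m, l) = 4 + l + (2 + l)² (u(m, l) = (4 + (6 + 1*(l - 4))²) + l = (4 + (6 + 1*(-4 + l))²) + l = (4 + (6 + (-4 + l))²) + l = (4 + (2 + l)²) + l = 4 + l + (2 + l)²)
x = 0
u(v(-6, -6), -39)*x = (4 - 39 + (2 - 39)²)*0 = (4 - 39 + (-37)²)*0 = (4 - 39 + 1369)*0 = 1334*0 = 0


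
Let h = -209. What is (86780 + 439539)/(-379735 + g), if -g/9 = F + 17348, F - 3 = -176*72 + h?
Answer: -526319/419965 ≈ -1.2532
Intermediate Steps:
F = -12878 (F = 3 + (-176*72 - 209) = 3 + (-12672 - 209) = 3 - 12881 = -12878)
g = -40230 (g = -9*(-12878 + 17348) = -9*4470 = -40230)
(86780 + 439539)/(-379735 + g) = (86780 + 439539)/(-379735 - 40230) = 526319/(-419965) = 526319*(-1/419965) = -526319/419965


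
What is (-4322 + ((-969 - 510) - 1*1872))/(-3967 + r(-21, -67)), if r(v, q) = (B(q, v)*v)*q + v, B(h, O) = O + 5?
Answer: 7673/26500 ≈ 0.28955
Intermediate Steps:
B(h, O) = 5 + O
r(v, q) = v + q*v*(5 + v) (r(v, q) = ((5 + v)*v)*q + v = (v*(5 + v))*q + v = q*v*(5 + v) + v = v + q*v*(5 + v))
(-4322 + ((-969 - 510) - 1*1872))/(-3967 + r(-21, -67)) = (-4322 + ((-969 - 510) - 1*1872))/(-3967 - 21*(1 - 67*(5 - 21))) = (-4322 + (-1479 - 1872))/(-3967 - 21*(1 - 67*(-16))) = (-4322 - 3351)/(-3967 - 21*(1 + 1072)) = -7673/(-3967 - 21*1073) = -7673/(-3967 - 22533) = -7673/(-26500) = -7673*(-1/26500) = 7673/26500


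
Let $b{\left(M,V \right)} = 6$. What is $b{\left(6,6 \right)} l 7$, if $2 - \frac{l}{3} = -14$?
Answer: $2016$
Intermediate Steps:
$l = 48$ ($l = 6 - -42 = 6 + 42 = 48$)
$b{\left(6,6 \right)} l 7 = 6 \cdot 48 \cdot 7 = 288 \cdot 7 = 2016$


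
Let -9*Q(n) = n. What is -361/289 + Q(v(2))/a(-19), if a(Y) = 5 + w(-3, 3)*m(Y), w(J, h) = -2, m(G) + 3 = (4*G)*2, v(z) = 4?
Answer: -1024591/819315 ≈ -1.2505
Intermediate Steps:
m(G) = -3 + 8*G (m(G) = -3 + (4*G)*2 = -3 + 8*G)
Q(n) = -n/9
a(Y) = 11 - 16*Y (a(Y) = 5 - 2*(-3 + 8*Y) = 5 + (6 - 16*Y) = 11 - 16*Y)
-361/289 + Q(v(2))/a(-19) = -361/289 + (-1/9*4)/(11 - 16*(-19)) = -361*1/289 - 4/(9*(11 + 304)) = -361/289 - 4/9/315 = -361/289 - 4/9*1/315 = -361/289 - 4/2835 = -1024591/819315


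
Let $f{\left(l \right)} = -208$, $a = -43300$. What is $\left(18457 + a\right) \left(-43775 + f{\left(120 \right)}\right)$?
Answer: $1092669669$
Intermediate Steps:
$\left(18457 + a\right) \left(-43775 + f{\left(120 \right)}\right) = \left(18457 - 43300\right) \left(-43775 - 208\right) = \left(-24843\right) \left(-43983\right) = 1092669669$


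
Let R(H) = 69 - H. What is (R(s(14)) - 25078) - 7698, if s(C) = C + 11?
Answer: -32732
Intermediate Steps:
s(C) = 11 + C
(R(s(14)) - 25078) - 7698 = ((69 - (11 + 14)) - 25078) - 7698 = ((69 - 1*25) - 25078) - 7698 = ((69 - 25) - 25078) - 7698 = (44 - 25078) - 7698 = -25034 - 7698 = -32732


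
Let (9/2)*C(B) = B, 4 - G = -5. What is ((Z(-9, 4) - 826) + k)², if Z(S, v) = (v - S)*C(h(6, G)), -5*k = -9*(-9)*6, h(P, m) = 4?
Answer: 1682968576/2025 ≈ 8.3110e+5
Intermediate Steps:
G = 9 (G = 4 - 1*(-5) = 4 + 5 = 9)
C(B) = 2*B/9
k = -486/5 (k = -(-9*(-9))*6/5 = -81*6/5 = -⅕*486 = -486/5 ≈ -97.200)
Z(S, v) = -8*S/9 + 8*v/9 (Z(S, v) = (v - S)*((2/9)*4) = (v - S)*(8/9) = -8*S/9 + 8*v/9)
((Z(-9, 4) - 826) + k)² = (((-8/9*(-9) + (8/9)*4) - 826) - 486/5)² = (((8 + 32/9) - 826) - 486/5)² = ((104/9 - 826) - 486/5)² = (-7330/9 - 486/5)² = (-41024/45)² = 1682968576/2025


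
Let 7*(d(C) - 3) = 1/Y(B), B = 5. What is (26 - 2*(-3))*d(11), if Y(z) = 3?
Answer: 2048/21 ≈ 97.524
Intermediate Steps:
d(C) = 64/21 (d(C) = 3 + (1/3)/7 = 3 + (1*(1/3))/7 = 3 + (1/7)*(1/3) = 3 + 1/21 = 64/21)
(26 - 2*(-3))*d(11) = (26 - 2*(-3))*(64/21) = (26 + 6)*(64/21) = 32*(64/21) = 2048/21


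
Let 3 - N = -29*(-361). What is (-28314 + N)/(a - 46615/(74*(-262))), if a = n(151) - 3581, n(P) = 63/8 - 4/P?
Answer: 227063725280/20907353119 ≈ 10.860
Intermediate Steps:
n(P) = 63/8 - 4/P (n(P) = 63*(1/8) - 4/P = 63/8 - 4/P)
a = -4316367/1208 (a = (63/8 - 4/151) - 3581 = 9481/1208 - 3581 = -4316367/1208 ≈ -3573.2)
N = -10466 (N = 3 - (-29)*(-361) = 3 - 1*10469 = 3 - 10469 = -10466)
(-28314 + N)/(a - 46615/(74*(-262))) = (-28314 - 10466)/(-4316367/1208 - 46615/(74*(-262))) = -38780/(-4316367/1208 - 46615/(-19388)) = -38780/(-4316367/1208 - 46615*(-1/19388)) = -38780/(-4316367/1208 + 46615/19388) = -38780/(-20907353119/5855176) = -38780*(-5855176/20907353119) = 227063725280/20907353119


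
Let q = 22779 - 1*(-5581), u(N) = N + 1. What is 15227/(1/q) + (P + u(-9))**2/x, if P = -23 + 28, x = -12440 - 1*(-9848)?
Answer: 124369263359/288 ≈ 4.3184e+8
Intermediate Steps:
x = -2592 (x = -12440 + 9848 = -2592)
u(N) = 1 + N
P = 5
q = 28360 (q = 22779 + 5581 = 28360)
15227/(1/q) + (P + u(-9))**2/x = 15227/(1/28360) + (5 + (1 - 9))**2/(-2592) = 15227/(1/28360) + (5 - 8)**2*(-1/2592) = 15227*28360 + (-3)**2*(-1/2592) = 431837720 + 9*(-1/2592) = 431837720 - 1/288 = 124369263359/288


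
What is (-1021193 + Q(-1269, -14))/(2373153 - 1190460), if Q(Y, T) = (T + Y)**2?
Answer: 624896/1182693 ≈ 0.52837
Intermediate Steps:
(-1021193 + Q(-1269, -14))/(2373153 - 1190460) = (-1021193 + (-14 - 1269)**2)/(2373153 - 1190460) = (-1021193 + (-1283)**2)/1182693 = (-1021193 + 1646089)*(1/1182693) = 624896*(1/1182693) = 624896/1182693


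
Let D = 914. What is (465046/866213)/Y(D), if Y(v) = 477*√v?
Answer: 232523*√914/188824905657 ≈ 3.7229e-5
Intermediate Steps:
(465046/866213)/Y(D) = (465046/866213)/((477*√914)) = (465046*(1/866213))*(√914/435978) = 465046*(√914/435978)/866213 = 232523*√914/188824905657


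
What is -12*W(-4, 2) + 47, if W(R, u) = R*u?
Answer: 143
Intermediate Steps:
-12*W(-4, 2) + 47 = -(-48)*2 + 47 = -12*(-8) + 47 = 96 + 47 = 143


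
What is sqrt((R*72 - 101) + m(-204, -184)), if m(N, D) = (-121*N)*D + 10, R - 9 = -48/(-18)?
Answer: I*sqrt(4541107) ≈ 2131.0*I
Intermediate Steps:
R = 35/3 (R = 9 - 48/(-18) = 9 - 48*(-1/18) = 9 + 8/3 = 35/3 ≈ 11.667)
m(N, D) = 10 - 121*D*N (m(N, D) = -121*D*N + 10 = 10 - 121*D*N)
sqrt((R*72 - 101) + m(-204, -184)) = sqrt(((35/3)*72 - 101) + (10 - 121*(-184)*(-204))) = sqrt((840 - 101) + (10 - 4541856)) = sqrt(739 - 4541846) = sqrt(-4541107) = I*sqrt(4541107)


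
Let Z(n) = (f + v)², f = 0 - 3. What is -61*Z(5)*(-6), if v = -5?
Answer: 23424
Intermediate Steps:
f = -3
Z(n) = 64 (Z(n) = (-3 - 5)² = (-8)² = 64)
-61*Z(5)*(-6) = -3904*(-6) = -61*(-384) = 23424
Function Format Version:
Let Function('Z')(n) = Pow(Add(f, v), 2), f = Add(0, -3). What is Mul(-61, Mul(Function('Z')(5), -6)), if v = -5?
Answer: 23424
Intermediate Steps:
f = -3
Function('Z')(n) = 64 (Function('Z')(n) = Pow(Add(-3, -5), 2) = Pow(-8, 2) = 64)
Mul(-61, Mul(Function('Z')(5), -6)) = Mul(-61, Mul(64, -6)) = Mul(-61, -384) = 23424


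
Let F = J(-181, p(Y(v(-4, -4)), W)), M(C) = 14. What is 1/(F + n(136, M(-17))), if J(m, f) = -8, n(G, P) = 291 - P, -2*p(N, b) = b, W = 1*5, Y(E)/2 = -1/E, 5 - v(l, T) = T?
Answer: 1/269 ≈ 0.0037175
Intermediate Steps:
v(l, T) = 5 - T
Y(E) = -2/E (Y(E) = 2*(-1/E) = -2/E)
W = 5
p(N, b) = -b/2
F = -8
1/(F + n(136, M(-17))) = 1/(-8 + (291 - 1*14)) = 1/(-8 + (291 - 14)) = 1/(-8 + 277) = 1/269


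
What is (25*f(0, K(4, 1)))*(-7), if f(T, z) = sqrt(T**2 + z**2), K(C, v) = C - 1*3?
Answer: -175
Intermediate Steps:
K(C, v) = -3 + C (K(C, v) = C - 3 = -3 + C)
(25*f(0, K(4, 1)))*(-7) = (25*sqrt(0**2 + (-3 + 4)**2))*(-7) = (25*sqrt(0 + 1**2))*(-7) = (25*sqrt(0 + 1))*(-7) = (25*sqrt(1))*(-7) = (25*1)*(-7) = 25*(-7) = -175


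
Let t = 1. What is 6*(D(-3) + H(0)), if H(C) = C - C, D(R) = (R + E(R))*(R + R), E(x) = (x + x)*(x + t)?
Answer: -324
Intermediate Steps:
E(x) = 2*x*(1 + x) (E(x) = (x + x)*(x + 1) = (2*x)*(1 + x) = 2*x*(1 + x))
D(R) = 2*R*(R + 2*R*(1 + R)) (D(R) = (R + 2*R*(1 + R))*(R + R) = (R + 2*R*(1 + R))*(2*R) = 2*R*(R + 2*R*(1 + R)))
H(C) = 0
6*(D(-3) + H(0)) = 6*((-3)²*(6 + 4*(-3)) + 0) = 6*(9*(6 - 12) + 0) = 6*(9*(-6) + 0) = 6*(-54 + 0) = 6*(-54) = -324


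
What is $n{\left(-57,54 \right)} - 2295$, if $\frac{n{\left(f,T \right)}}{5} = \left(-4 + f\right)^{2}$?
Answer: $16310$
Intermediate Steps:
$n{\left(f,T \right)} = 5 \left(-4 + f\right)^{2}$
$n{\left(-57,54 \right)} - 2295 = 5 \left(-4 - 57\right)^{2} - 2295 = 5 \left(-61\right)^{2} - 2295 = 5 \cdot 3721 - 2295 = 18605 - 2295 = 16310$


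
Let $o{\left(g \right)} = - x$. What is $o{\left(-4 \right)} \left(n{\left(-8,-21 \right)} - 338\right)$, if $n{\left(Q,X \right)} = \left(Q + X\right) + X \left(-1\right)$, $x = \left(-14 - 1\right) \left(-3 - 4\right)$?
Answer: $36330$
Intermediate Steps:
$x = 105$ ($x = \left(-15\right) \left(-7\right) = 105$)
$o{\left(g \right)} = -105$ ($o{\left(g \right)} = \left(-1\right) 105 = -105$)
$n{\left(Q,X \right)} = Q$ ($n{\left(Q,X \right)} = \left(Q + X\right) - X = Q$)
$o{\left(-4 \right)} \left(n{\left(-8,-21 \right)} - 338\right) = - 105 \left(-8 - 338\right) = \left(-105\right) \left(-346\right) = 36330$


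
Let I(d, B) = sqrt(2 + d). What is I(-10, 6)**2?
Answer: -8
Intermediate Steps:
I(-10, 6)**2 = (sqrt(2 - 10))**2 = (sqrt(-8))**2 = (2*I*sqrt(2))**2 = -8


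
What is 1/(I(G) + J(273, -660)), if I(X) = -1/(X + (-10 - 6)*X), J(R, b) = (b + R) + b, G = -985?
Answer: -14775/15469426 ≈ -0.00095511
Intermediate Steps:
J(R, b) = R + 2*b (J(R, b) = (R + b) + b = R + 2*b)
I(X) = 1/(15*X) (I(X) = -1/(X - 16*X) = -1/((-15*X)) = -(-1)/(15*X) = 1/(15*X))
1/(I(G) + J(273, -660)) = 1/((1/15)/(-985) + (273 + 2*(-660))) = 1/((1/15)*(-1/985) + (273 - 1320)) = 1/(-1/14775 - 1047) = 1/(-15469426/14775) = -14775/15469426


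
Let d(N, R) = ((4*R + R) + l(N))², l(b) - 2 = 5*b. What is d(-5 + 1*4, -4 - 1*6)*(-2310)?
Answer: -6488790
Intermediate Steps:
l(b) = 2 + 5*b
d(N, R) = (2 + 5*N + 5*R)² (d(N, R) = ((4*R + R) + (2 + 5*N))² = (5*R + (2 + 5*N))² = (2 + 5*N + 5*R)²)
d(-5 + 1*4, -4 - 1*6)*(-2310) = (2 + 5*(-5 + 1*4) + 5*(-4 - 1*6))²*(-2310) = (2 + 5*(-5 + 4) + 5*(-4 - 6))²*(-2310) = (2 + 5*(-1) + 5*(-10))²*(-2310) = (2 - 5 - 50)²*(-2310) = (-53)²*(-2310) = 2809*(-2310) = -6488790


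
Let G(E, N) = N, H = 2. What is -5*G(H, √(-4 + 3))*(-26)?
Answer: 130*I ≈ 130.0*I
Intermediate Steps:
-5*G(H, √(-4 + 3))*(-26) = -5*√(-4 + 3)*(-26) = -5*I*(-26) = 130*I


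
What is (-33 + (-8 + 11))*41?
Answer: -1230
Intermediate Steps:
(-33 + (-8 + 11))*41 = (-33 + 3)*41 = -30*41 = -1230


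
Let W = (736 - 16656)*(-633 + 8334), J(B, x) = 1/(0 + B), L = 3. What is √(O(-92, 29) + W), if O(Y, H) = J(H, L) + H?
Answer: I*√103106508302/29 ≈ 11072.0*I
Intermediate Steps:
J(B, x) = 1/B
O(Y, H) = H + 1/H (O(Y, H) = 1/H + H = H + 1/H)
W = -122599920 (W = -15920*7701 = -122599920)
√(O(-92, 29) + W) = √((29 + 1/29) - 122599920) = √(842/29 - 122599920) = √(-3555396838/29) = I*√103106508302/29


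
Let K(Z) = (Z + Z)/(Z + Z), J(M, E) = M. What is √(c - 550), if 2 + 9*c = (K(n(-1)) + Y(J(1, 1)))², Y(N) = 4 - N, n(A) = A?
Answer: 2*I*√1234/3 ≈ 23.419*I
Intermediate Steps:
K(Z) = 1 (K(Z) = (2*Z)/((2*Z)) = (2*Z)*(1/(2*Z)) = 1)
c = 14/9 (c = -2/9 + (1 + (4 - 1*1))²/9 = -2/9 + (1 + (4 - 1))²/9 = -2/9 + (1 + 3)²/9 = -2/9 + (⅑)*4² = -2/9 + (⅑)*16 = -2/9 + 16/9 = 14/9 ≈ 1.5556)
√(c - 550) = √(14/9 - 550) = √(-4936/9) = 2*I*√1234/3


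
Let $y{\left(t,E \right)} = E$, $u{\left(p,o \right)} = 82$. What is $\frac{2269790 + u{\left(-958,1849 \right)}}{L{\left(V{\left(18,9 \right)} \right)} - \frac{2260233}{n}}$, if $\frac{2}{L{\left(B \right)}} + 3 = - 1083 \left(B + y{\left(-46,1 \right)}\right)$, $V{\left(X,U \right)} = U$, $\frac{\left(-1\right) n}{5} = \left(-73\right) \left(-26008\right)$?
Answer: $\frac{233426378246497920}{24466118249} \approx 9.5408 \cdot 10^{6}$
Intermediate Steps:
$n = -9492920$ ($n = - 5 \left(\left(-73\right) \left(-26008\right)\right) = \left(-5\right) 1898584 = -9492920$)
$L{\left(B \right)} = \frac{2}{-1086 - 1083 B}$ ($L{\left(B \right)} = \frac{2}{-3 - 1083 \left(B + 1\right)} = \frac{2}{-3 - 1083 \left(1 + B\right)} = \frac{2}{-3 - \left(1083 + 1083 B\right)} = \frac{2}{-1086 - 1083 B}$)
$\frac{2269790 + u{\left(-958,1849 \right)}}{L{\left(V{\left(18,9 \right)} \right)} - \frac{2260233}{n}} = \frac{2269790 + 82}{- \frac{2}{1086 + 1083 \cdot 9} - \frac{2260233}{-9492920}} = \frac{2269872}{- \frac{2}{1086 + 9747} - - \frac{2260233}{9492920}} = \frac{2269872}{- \frac{2}{10833} + \frac{2260233}{9492920}} = \frac{2269872}{\frac{24466118249}{102836802360}} = 2269872 \cdot \frac{102836802360}{24466118249} = \frac{233426378246497920}{24466118249}$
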